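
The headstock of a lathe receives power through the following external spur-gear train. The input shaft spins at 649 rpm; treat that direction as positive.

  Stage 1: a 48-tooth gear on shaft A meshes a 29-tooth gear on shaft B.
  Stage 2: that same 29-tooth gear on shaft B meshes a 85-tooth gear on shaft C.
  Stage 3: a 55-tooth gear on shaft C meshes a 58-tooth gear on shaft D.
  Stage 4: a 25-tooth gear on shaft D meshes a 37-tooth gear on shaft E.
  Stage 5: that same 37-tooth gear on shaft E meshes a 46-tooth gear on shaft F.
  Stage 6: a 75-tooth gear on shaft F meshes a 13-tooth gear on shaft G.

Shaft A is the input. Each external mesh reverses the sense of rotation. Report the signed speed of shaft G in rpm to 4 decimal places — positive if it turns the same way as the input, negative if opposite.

Stage 1 [48T→29T]: ω = 649.0000×48/29 = 1074.2069 rpm, dir flips to −; running = −1074.2069
Stage 2 [29T→85T]: ω = 1074.2069×29/85 = 366.4941 rpm, dir flips to +; running = +366.4941
Stage 3 [55T→58T]: ω = 366.4941×55/58 = 347.5375 rpm, dir flips to −; running = −347.5375
Stage 4 [25T→37T]: ω = 347.5375×25/37 = 234.8227 rpm, dir flips to +; running = +234.8227
Stage 5 [37T→46T]: ω = 234.8227×37/46 = 188.8791 rpm, dir flips to −; running = −188.8791
Stage 6 [75T→13T]: ω = 188.8791×75/13 = 1089.6871 rpm, dir flips to +; running = +1089.6871

+1089.6871 rpm (same as input, |ω| = 1089.6871 rpm)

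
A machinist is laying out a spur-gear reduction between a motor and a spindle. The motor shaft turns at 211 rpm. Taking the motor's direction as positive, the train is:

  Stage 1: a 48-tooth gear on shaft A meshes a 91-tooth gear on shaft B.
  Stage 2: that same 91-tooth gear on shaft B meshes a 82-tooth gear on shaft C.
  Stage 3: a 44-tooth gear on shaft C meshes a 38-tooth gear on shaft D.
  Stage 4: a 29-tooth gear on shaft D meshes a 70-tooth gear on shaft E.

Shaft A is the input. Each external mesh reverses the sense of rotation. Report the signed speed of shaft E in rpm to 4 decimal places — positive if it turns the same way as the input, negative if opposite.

+59.2487 rpm (same as input, |ω| = 59.2487 rpm)

Stage 1 [48T→91T]: ω = 211.0000×48/91 = 111.2967 rpm, dir flips to −; running = −111.2967
Stage 2 [91T→82T]: ω = 111.2967×91/82 = 123.5122 rpm, dir flips to +; running = +123.5122
Stage 3 [44T→38T]: ω = 123.5122×44/38 = 143.0141 rpm, dir flips to −; running = −143.0141
Stage 4 [29T→70T]: ω = 143.0141×29/70 = 59.2487 rpm, dir flips to +; running = +59.2487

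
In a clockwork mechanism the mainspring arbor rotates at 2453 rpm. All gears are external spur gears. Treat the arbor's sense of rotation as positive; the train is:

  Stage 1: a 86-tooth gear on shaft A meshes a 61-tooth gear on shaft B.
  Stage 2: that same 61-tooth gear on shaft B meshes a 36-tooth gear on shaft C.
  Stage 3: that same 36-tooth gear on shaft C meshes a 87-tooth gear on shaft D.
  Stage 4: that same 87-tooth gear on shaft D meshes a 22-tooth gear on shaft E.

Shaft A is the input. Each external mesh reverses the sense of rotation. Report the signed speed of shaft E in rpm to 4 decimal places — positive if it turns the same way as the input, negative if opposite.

+9589.0000 rpm (same as input, |ω| = 9589.0000 rpm)

Stage 1 [86T→61T]: ω = 2453.0000×86/61 = 3458.3279 rpm, dir flips to −; running = −3458.3279
Stage 2 [61T→36T]: ω = 3458.3279×61/36 = 5859.9444 rpm, dir flips to +; running = +5859.9444
Stage 3 [36T→87T]: ω = 5859.9444×36/87 = 2424.8046 rpm, dir flips to −; running = −2424.8046
Stage 4 [87T→22T]: ω = 2424.8046×87/22 = 9589.0000 rpm, dir flips to +; running = +9589.0000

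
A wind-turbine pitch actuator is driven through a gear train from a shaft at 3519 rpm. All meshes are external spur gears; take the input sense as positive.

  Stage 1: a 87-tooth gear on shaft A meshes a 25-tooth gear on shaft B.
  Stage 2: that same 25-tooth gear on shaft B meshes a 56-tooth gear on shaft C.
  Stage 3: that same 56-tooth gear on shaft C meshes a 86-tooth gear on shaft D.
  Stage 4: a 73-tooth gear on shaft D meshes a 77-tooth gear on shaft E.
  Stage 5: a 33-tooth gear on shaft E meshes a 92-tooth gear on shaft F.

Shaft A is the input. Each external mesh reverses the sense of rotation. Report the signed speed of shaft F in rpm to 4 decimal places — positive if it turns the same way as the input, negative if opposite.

-1210.5934 rpm (opposite to input, |ω| = 1210.5934 rpm)

Stage 1 [87T→25T]: ω = 3519.0000×87/25 = 12246.1200 rpm, dir flips to −; running = −12246.1200
Stage 2 [25T→56T]: ω = 12246.1200×25/56 = 5467.0179 rpm, dir flips to +; running = +5467.0179
Stage 3 [56T→86T]: ω = 5467.0179×56/86 = 3559.9186 rpm, dir flips to −; running = −3559.9186
Stage 4 [73T→77T]: ω = 3559.9186×73/77 = 3374.9878 rpm, dir flips to +; running = +3374.9878
Stage 5 [33T→92T]: ω = 3374.9878×33/92 = 1210.5934 rpm, dir flips to −; running = −1210.5934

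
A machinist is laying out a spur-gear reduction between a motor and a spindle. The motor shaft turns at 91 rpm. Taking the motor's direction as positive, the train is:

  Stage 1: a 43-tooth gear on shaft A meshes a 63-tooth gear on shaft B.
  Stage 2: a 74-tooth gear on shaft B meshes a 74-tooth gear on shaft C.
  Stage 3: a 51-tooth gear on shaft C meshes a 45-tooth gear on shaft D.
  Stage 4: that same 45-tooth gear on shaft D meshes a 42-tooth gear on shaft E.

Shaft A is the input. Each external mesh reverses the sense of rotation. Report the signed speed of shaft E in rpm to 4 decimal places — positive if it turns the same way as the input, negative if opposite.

+75.4206 rpm (same as input, |ω| = 75.4206 rpm)

Stage 1 [43T→63T]: ω = 91.0000×43/63 = 62.1111 rpm, dir flips to −; running = −62.1111
Stage 2 [74T→74T]: ω = 62.1111×74/74 = 62.1111 rpm, dir flips to +; running = +62.1111
Stage 3 [51T→45T]: ω = 62.1111×51/45 = 70.3926 rpm, dir flips to −; running = −70.3926
Stage 4 [45T→42T]: ω = 70.3926×45/42 = 75.4206 rpm, dir flips to +; running = +75.4206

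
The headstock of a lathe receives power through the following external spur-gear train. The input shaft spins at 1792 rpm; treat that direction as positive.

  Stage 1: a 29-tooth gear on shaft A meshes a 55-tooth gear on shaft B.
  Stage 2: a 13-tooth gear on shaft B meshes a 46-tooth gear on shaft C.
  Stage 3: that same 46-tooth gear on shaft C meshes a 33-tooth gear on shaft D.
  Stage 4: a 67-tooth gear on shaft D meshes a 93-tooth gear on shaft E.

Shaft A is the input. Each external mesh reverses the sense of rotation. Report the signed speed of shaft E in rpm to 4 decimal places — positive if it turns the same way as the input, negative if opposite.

Stage 1 [29T→55T]: ω = 1792.0000×29/55 = 944.8727 rpm, dir flips to −; running = −944.8727
Stage 2 [13T→46T]: ω = 944.8727×13/46 = 267.0292 rpm, dir flips to +; running = +267.0292
Stage 3 [46T→33T]: ω = 267.0292×46/33 = 372.2226 rpm, dir flips to −; running = −372.2226
Stage 4 [67T→93T]: ω = 372.2226×67/93 = 268.1604 rpm, dir flips to +; running = +268.1604

+268.1604 rpm (same as input, |ω| = 268.1604 rpm)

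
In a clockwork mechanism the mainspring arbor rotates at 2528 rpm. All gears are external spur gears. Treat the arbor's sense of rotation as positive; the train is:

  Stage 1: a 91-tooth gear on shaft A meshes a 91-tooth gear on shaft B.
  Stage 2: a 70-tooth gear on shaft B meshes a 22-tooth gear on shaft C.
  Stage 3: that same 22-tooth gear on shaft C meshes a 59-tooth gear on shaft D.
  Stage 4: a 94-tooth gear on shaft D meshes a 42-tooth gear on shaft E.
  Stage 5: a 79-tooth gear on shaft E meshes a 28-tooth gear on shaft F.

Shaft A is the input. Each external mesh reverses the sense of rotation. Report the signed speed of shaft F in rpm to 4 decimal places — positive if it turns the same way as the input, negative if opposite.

Stage 1 [91T→91T]: ω = 2528.0000×91/91 = 2528.0000 rpm, dir flips to −; running = −2528.0000
Stage 2 [70T→22T]: ω = 2528.0000×70/22 = 8043.6364 rpm, dir flips to +; running = +8043.6364
Stage 3 [22T→59T]: ω = 8043.6364×22/59 = 2999.3220 rpm, dir flips to −; running = −2999.3220
Stage 4 [94T→42T]: ω = 2999.3220×94/42 = 6712.7684 rpm, dir flips to +; running = +6712.7684
Stage 5 [79T→28T]: ω = 6712.7684×79/28 = 18939.5964 rpm, dir flips to −; running = −18939.5964

-18939.5964 rpm (opposite to input, |ω| = 18939.5964 rpm)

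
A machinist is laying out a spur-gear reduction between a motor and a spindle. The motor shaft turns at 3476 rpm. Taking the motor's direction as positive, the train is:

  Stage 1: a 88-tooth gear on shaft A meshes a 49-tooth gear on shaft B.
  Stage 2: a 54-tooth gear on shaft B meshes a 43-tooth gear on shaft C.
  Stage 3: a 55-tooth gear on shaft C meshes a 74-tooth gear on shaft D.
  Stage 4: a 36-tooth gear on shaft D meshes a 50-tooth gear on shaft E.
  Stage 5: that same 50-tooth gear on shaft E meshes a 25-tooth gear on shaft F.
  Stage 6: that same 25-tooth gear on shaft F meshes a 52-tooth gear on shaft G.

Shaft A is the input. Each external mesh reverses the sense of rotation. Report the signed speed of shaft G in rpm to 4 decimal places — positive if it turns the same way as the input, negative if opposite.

Stage 1 [88T→49T]: ω = 3476.0000×88/49 = 6242.6122 rpm, dir flips to −; running = −6242.6122
Stage 2 [54T→43T]: ω = 6242.6122×54/43 = 7839.5596 rpm, dir flips to +; running = +7839.5596
Stage 3 [55T→74T]: ω = 7839.5596×55/74 = 5826.6997 rpm, dir flips to −; running = −5826.6997
Stage 4 [36T→50T]: ω = 5826.6997×36/50 = 4195.2238 rpm, dir flips to +; running = +4195.2238
Stage 5 [50T→25T]: ω = 4195.2238×50/25 = 8390.4475 rpm, dir flips to −; running = −8390.4475
Stage 6 [25T→52T]: ω = 8390.4475×25/52 = 4033.8690 rpm, dir flips to +; running = +4033.8690

+4033.8690 rpm (same as input, |ω| = 4033.8690 rpm)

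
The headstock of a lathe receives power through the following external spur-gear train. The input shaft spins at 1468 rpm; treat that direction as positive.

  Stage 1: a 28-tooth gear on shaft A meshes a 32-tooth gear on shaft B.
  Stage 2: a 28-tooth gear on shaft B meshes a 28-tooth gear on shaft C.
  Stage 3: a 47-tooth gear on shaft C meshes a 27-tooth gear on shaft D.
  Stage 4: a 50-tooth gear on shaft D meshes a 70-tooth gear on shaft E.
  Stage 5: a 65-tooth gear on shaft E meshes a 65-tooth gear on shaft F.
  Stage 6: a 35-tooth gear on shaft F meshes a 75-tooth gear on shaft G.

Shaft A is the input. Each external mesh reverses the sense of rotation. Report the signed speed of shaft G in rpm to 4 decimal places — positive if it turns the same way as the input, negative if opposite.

Stage 1 [28T→32T]: ω = 1468.0000×28/32 = 1284.5000 rpm, dir flips to −; running = −1284.5000
Stage 2 [28T→28T]: ω = 1284.5000×28/28 = 1284.5000 rpm, dir flips to +; running = +1284.5000
Stage 3 [47T→27T]: ω = 1284.5000×47/27 = 2235.9815 rpm, dir flips to −; running = −2235.9815
Stage 4 [50T→70T]: ω = 2235.9815×50/70 = 1597.1296 rpm, dir flips to +; running = +1597.1296
Stage 5 [65T→65T]: ω = 1597.1296×65/65 = 1597.1296 rpm, dir flips to −; running = −1597.1296
Stage 6 [35T→75T]: ω = 1597.1296×35/75 = 745.3272 rpm, dir flips to +; running = +745.3272

+745.3272 rpm (same as input, |ω| = 745.3272 rpm)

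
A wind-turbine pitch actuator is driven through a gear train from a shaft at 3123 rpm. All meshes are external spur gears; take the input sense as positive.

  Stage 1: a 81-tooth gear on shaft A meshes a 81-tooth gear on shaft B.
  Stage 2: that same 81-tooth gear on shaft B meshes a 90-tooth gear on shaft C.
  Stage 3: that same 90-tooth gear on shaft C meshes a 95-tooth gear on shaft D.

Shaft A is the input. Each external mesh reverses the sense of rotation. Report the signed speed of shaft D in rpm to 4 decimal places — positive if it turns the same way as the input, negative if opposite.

-2662.7684 rpm (opposite to input, |ω| = 2662.7684 rpm)

Stage 1 [81T→81T]: ω = 3123.0000×81/81 = 3123.0000 rpm, dir flips to −; running = −3123.0000
Stage 2 [81T→90T]: ω = 3123.0000×81/90 = 2810.7000 rpm, dir flips to +; running = +2810.7000
Stage 3 [90T→95T]: ω = 2810.7000×90/95 = 2662.7684 rpm, dir flips to −; running = −2662.7684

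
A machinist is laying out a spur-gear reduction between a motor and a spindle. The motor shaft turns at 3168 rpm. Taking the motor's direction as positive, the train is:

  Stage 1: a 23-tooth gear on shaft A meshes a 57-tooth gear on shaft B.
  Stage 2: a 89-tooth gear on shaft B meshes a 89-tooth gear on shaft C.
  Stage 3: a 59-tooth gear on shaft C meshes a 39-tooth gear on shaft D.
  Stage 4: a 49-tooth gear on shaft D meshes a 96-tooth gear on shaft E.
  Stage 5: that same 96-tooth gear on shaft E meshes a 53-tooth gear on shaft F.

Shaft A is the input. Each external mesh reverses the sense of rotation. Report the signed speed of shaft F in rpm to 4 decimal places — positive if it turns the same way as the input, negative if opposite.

-1787.9105 rpm (opposite to input, |ω| = 1787.9105 rpm)

Stage 1 [23T→57T]: ω = 3168.0000×23/57 = 1278.3158 rpm, dir flips to −; running = −1278.3158
Stage 2 [89T→89T]: ω = 1278.3158×89/89 = 1278.3158 rpm, dir flips to +; running = +1278.3158
Stage 3 [59T→39T]: ω = 1278.3158×59/39 = 1933.8623 rpm, dir flips to −; running = −1933.8623
Stage 4 [49T→96T]: ω = 1933.8623×49/96 = 987.0756 rpm, dir flips to +; running = +987.0756
Stage 5 [96T→53T]: ω = 987.0756×96/53 = 1787.9105 rpm, dir flips to −; running = −1787.9105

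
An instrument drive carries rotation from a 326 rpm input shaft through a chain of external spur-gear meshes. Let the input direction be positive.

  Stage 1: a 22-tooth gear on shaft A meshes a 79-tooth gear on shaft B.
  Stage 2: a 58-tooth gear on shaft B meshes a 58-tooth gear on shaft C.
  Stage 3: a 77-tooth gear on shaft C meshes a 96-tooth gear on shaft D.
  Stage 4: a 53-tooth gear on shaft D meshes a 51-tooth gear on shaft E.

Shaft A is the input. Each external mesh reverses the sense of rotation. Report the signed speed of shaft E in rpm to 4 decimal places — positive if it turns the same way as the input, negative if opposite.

Stage 1 [22T→79T]: ω = 326.0000×22/79 = 90.7848 rpm, dir flips to −; running = −90.7848
Stage 2 [58T→58T]: ω = 90.7848×58/58 = 90.7848 rpm, dir flips to +; running = +90.7848
Stage 3 [77T→96T]: ω = 90.7848×77/96 = 72.8170 rpm, dir flips to −; running = −72.8170
Stage 4 [53T→51T]: ω = 72.8170×53/51 = 75.6726 rpm, dir flips to +; running = +75.6726

+75.6726 rpm (same as input, |ω| = 75.6726 rpm)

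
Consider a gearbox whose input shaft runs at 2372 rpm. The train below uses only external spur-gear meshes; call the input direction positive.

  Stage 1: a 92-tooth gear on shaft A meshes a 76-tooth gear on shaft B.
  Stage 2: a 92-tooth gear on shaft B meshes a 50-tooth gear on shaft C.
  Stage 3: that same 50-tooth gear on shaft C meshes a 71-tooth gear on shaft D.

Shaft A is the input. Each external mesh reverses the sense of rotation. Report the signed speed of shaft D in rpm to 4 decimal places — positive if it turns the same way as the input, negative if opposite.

-3720.6464 rpm (opposite to input, |ω| = 3720.6464 rpm)

Stage 1 [92T→76T]: ω = 2372.0000×92/76 = 2871.3684 rpm, dir flips to −; running = −2871.3684
Stage 2 [92T→50T]: ω = 2871.3684×92/50 = 5283.3179 rpm, dir flips to +; running = +5283.3179
Stage 3 [50T→71T]: ω = 5283.3179×50/71 = 3720.6464 rpm, dir flips to −; running = −3720.6464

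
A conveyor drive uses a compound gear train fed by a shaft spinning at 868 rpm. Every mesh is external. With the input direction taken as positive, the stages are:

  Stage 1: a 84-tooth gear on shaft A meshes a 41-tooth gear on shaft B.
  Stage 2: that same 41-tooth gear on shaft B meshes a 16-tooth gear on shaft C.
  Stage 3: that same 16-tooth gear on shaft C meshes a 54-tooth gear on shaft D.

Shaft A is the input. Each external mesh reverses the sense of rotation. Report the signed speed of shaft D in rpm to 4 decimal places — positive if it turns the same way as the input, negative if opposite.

Stage 1 [84T→41T]: ω = 868.0000×84/41 = 1778.3415 rpm, dir flips to −; running = −1778.3415
Stage 2 [41T→16T]: ω = 1778.3415×41/16 = 4557.0000 rpm, dir flips to +; running = +4557.0000
Stage 3 [16T→54T]: ω = 4557.0000×16/54 = 1350.2222 rpm, dir flips to −; running = −1350.2222

-1350.2222 rpm (opposite to input, |ω| = 1350.2222 rpm)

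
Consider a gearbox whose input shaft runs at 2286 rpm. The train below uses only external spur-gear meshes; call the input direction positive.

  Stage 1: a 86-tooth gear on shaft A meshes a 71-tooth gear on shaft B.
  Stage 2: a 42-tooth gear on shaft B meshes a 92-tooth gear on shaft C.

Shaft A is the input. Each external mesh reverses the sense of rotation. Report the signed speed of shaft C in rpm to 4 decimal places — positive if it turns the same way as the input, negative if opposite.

+1264.0894 rpm (same as input, |ω| = 1264.0894 rpm)

Stage 1 [86T→71T]: ω = 2286.0000×86/71 = 2768.9577 rpm, dir flips to −; running = −2768.9577
Stage 2 [42T→92T]: ω = 2768.9577×42/92 = 1264.0894 rpm, dir flips to +; running = +1264.0894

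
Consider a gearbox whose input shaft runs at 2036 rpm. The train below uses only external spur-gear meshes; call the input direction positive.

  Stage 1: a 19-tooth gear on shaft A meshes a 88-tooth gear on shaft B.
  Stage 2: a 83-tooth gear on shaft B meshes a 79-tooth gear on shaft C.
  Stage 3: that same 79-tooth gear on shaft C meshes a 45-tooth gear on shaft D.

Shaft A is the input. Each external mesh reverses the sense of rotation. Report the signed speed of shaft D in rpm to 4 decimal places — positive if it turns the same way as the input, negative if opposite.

Stage 1 [19T→88T]: ω = 2036.0000×19/88 = 439.5909 rpm, dir flips to −; running = −439.5909
Stage 2 [83T→79T]: ω = 439.5909×83/79 = 461.8487 rpm, dir flips to +; running = +461.8487
Stage 3 [79T→45T]: ω = 461.8487×79/45 = 810.8010 rpm, dir flips to −; running = −810.8010

-810.8010 rpm (opposite to input, |ω| = 810.8010 rpm)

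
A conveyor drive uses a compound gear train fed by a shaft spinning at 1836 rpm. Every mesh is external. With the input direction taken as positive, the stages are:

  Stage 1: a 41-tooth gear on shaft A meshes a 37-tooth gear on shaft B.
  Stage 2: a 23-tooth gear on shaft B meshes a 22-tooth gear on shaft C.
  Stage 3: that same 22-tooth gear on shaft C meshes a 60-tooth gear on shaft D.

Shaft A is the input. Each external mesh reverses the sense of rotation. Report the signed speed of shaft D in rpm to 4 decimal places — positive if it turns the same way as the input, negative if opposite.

Stage 1 [41T→37T]: ω = 1836.0000×41/37 = 2034.4865 rpm, dir flips to −; running = −2034.4865
Stage 2 [23T→22T]: ω = 2034.4865×23/22 = 2126.9631 rpm, dir flips to +; running = +2126.9631
Stage 3 [22T→60T]: ω = 2126.9631×22/60 = 779.8865 rpm, dir flips to −; running = −779.8865

-779.8865 rpm (opposite to input, |ω| = 779.8865 rpm)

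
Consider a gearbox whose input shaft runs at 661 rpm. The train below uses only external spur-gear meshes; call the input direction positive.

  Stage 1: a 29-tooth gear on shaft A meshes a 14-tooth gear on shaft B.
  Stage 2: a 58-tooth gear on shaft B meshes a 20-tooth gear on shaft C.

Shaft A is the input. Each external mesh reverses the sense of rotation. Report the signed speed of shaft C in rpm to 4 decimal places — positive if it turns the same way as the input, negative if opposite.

Stage 1 [29T→14T]: ω = 661.0000×29/14 = 1369.2143 rpm, dir flips to −; running = −1369.2143
Stage 2 [58T→20T]: ω = 1369.2143×58/20 = 3970.7214 rpm, dir flips to +; running = +3970.7214

+3970.7214 rpm (same as input, |ω| = 3970.7214 rpm)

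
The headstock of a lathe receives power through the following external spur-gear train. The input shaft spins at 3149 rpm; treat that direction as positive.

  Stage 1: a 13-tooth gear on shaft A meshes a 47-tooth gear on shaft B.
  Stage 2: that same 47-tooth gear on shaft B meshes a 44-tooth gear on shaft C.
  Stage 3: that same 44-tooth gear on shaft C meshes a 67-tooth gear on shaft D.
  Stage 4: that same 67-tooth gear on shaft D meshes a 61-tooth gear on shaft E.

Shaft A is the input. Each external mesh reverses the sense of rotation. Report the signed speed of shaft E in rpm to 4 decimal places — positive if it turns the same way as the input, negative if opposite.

+671.0984 rpm (same as input, |ω| = 671.0984 rpm)

Stage 1 [13T→47T]: ω = 3149.0000×13/47 = 871.0000 rpm, dir flips to −; running = −871.0000
Stage 2 [47T→44T]: ω = 871.0000×47/44 = 930.3864 rpm, dir flips to +; running = +930.3864
Stage 3 [44T→67T]: ω = 930.3864×44/67 = 611.0000 rpm, dir flips to −; running = −611.0000
Stage 4 [67T→61T]: ω = 611.0000×67/61 = 671.0984 rpm, dir flips to +; running = +671.0984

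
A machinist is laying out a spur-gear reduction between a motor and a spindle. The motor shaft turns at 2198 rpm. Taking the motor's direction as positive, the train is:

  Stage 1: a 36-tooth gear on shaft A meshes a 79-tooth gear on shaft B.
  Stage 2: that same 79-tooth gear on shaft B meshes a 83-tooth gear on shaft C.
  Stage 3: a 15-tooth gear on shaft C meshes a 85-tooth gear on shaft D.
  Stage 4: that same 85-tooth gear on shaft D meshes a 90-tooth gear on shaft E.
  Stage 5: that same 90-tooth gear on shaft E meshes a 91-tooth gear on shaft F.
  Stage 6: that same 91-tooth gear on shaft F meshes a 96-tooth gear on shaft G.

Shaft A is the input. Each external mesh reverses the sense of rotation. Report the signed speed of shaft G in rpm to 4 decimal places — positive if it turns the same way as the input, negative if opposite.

Stage 1 [36T→79T]: ω = 2198.0000×36/79 = 1001.6203 rpm, dir flips to −; running = −1001.6203
Stage 2 [79T→83T]: ω = 1001.6203×79/83 = 953.3494 rpm, dir flips to +; running = +953.3494
Stage 3 [15T→85T]: ω = 953.3494×15/85 = 168.2381 rpm, dir flips to −; running = −168.2381
Stage 4 [85T→90T]: ω = 168.2381×85/90 = 158.8916 rpm, dir flips to +; running = +158.8916
Stage 5 [90T→91T]: ω = 158.8916×90/91 = 157.1455 rpm, dir flips to −; running = −157.1455
Stage 6 [91T→96T]: ω = 157.1455×91/96 = 148.9608 rpm, dir flips to +; running = +148.9608

+148.9608 rpm (same as input, |ω| = 148.9608 rpm)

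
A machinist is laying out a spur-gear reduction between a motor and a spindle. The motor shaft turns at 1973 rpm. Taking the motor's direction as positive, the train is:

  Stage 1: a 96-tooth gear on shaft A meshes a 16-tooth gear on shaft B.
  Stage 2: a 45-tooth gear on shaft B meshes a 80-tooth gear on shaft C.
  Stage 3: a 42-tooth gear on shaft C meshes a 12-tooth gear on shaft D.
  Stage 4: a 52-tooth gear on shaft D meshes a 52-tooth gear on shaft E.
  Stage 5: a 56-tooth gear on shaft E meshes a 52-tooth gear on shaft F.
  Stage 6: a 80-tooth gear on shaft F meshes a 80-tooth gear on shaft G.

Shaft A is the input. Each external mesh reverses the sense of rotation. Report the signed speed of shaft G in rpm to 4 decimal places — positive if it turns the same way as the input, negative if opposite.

+25098.8365 rpm (same as input, |ω| = 25098.8365 rpm)

Stage 1 [96T→16T]: ω = 1973.0000×96/16 = 11838.0000 rpm, dir flips to −; running = −11838.0000
Stage 2 [45T→80T]: ω = 11838.0000×45/80 = 6658.8750 rpm, dir flips to +; running = +6658.8750
Stage 3 [42T→12T]: ω = 6658.8750×42/12 = 23306.0625 rpm, dir flips to −; running = −23306.0625
Stage 4 [52T→52T]: ω = 23306.0625×52/52 = 23306.0625 rpm, dir flips to +; running = +23306.0625
Stage 5 [56T→52T]: ω = 23306.0625×56/52 = 25098.8365 rpm, dir flips to −; running = −25098.8365
Stage 6 [80T→80T]: ω = 25098.8365×80/80 = 25098.8365 rpm, dir flips to +; running = +25098.8365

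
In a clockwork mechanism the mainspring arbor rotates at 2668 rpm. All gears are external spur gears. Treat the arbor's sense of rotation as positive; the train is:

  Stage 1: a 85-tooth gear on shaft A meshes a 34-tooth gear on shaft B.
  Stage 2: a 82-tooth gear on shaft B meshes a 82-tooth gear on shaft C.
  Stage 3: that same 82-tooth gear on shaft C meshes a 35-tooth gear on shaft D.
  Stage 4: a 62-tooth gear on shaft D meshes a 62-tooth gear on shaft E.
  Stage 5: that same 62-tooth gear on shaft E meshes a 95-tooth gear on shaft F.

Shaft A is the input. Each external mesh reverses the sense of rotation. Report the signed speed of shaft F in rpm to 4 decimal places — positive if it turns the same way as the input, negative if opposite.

-10198.5805 rpm (opposite to input, |ω| = 10198.5805 rpm)

Stage 1 [85T→34T]: ω = 2668.0000×85/34 = 6670.0000 rpm, dir flips to −; running = −6670.0000
Stage 2 [82T→82T]: ω = 6670.0000×82/82 = 6670.0000 rpm, dir flips to +; running = +6670.0000
Stage 3 [82T→35T]: ω = 6670.0000×82/35 = 15626.8571 rpm, dir flips to −; running = −15626.8571
Stage 4 [62T→62T]: ω = 15626.8571×62/62 = 15626.8571 rpm, dir flips to +; running = +15626.8571
Stage 5 [62T→95T]: ω = 15626.8571×62/95 = 10198.5805 rpm, dir flips to −; running = −10198.5805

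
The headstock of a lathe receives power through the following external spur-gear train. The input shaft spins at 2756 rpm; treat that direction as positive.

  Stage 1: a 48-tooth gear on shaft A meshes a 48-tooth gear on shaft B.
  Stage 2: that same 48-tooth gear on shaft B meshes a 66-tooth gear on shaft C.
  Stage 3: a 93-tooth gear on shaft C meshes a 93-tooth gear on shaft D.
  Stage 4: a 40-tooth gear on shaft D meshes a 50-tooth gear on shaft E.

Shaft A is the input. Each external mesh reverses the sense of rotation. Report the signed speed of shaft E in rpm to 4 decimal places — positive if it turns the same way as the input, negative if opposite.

Stage 1 [48T→48T]: ω = 2756.0000×48/48 = 2756.0000 rpm, dir flips to −; running = −2756.0000
Stage 2 [48T→66T]: ω = 2756.0000×48/66 = 2004.3636 rpm, dir flips to +; running = +2004.3636
Stage 3 [93T→93T]: ω = 2004.3636×93/93 = 2004.3636 rpm, dir flips to −; running = −2004.3636
Stage 4 [40T→50T]: ω = 2004.3636×40/50 = 1603.4909 rpm, dir flips to +; running = +1603.4909

+1603.4909 rpm (same as input, |ω| = 1603.4909 rpm)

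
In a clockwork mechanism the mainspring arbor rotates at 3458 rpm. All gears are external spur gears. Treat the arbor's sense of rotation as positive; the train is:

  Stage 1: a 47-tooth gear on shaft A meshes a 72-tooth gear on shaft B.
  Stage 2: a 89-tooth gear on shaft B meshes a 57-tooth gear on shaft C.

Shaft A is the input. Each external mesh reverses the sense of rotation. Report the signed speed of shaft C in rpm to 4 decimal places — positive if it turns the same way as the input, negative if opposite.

+3524.5648 rpm (same as input, |ω| = 3524.5648 rpm)

Stage 1 [47T→72T]: ω = 3458.0000×47/72 = 2257.3056 rpm, dir flips to −; running = −2257.3056
Stage 2 [89T→57T]: ω = 2257.3056×89/57 = 3524.5648 rpm, dir flips to +; running = +3524.5648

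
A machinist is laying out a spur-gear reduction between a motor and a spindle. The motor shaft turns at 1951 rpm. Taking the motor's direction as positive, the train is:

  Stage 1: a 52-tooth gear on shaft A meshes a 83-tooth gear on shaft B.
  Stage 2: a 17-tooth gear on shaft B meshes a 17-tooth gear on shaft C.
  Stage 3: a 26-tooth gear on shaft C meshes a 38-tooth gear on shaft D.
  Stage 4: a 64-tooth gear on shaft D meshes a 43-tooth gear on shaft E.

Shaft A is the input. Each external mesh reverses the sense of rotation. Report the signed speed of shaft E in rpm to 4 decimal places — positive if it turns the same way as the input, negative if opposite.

Stage 1 [52T→83T]: ω = 1951.0000×52/83 = 1222.3133 rpm, dir flips to −; running = −1222.3133
Stage 2 [17T→17T]: ω = 1222.3133×17/17 = 1222.3133 rpm, dir flips to +; running = +1222.3133
Stage 3 [26T→38T]: ω = 1222.3133×26/38 = 836.3196 rpm, dir flips to −; running = −836.3196
Stage 4 [64T→43T]: ω = 836.3196×64/43 = 1244.7547 rpm, dir flips to +; running = +1244.7547

+1244.7547 rpm (same as input, |ω| = 1244.7547 rpm)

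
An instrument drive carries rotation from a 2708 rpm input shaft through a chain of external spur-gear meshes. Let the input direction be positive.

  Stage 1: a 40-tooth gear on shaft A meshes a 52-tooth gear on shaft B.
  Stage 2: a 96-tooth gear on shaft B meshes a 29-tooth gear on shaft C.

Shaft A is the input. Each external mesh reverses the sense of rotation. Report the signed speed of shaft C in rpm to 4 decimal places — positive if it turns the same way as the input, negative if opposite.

Stage 1 [40T→52T]: ω = 2708.0000×40/52 = 2083.0769 rpm, dir flips to −; running = −2083.0769
Stage 2 [96T→29T]: ω = 2083.0769×96/29 = 6895.7029 rpm, dir flips to +; running = +6895.7029

+6895.7029 rpm (same as input, |ω| = 6895.7029 rpm)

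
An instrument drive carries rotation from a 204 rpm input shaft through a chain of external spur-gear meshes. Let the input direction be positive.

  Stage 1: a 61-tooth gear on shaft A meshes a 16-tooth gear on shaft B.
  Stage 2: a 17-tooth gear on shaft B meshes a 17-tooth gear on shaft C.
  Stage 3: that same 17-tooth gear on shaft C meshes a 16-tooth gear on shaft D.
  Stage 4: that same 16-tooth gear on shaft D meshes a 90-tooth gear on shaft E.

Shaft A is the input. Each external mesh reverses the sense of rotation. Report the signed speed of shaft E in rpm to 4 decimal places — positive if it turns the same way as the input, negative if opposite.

+146.9083 rpm (same as input, |ω| = 146.9083 rpm)

Stage 1 [61T→16T]: ω = 204.0000×61/16 = 777.7500 rpm, dir flips to −; running = −777.7500
Stage 2 [17T→17T]: ω = 777.7500×17/17 = 777.7500 rpm, dir flips to +; running = +777.7500
Stage 3 [17T→16T]: ω = 777.7500×17/16 = 826.3594 rpm, dir flips to −; running = −826.3594
Stage 4 [16T→90T]: ω = 826.3594×16/90 = 146.9083 rpm, dir flips to +; running = +146.9083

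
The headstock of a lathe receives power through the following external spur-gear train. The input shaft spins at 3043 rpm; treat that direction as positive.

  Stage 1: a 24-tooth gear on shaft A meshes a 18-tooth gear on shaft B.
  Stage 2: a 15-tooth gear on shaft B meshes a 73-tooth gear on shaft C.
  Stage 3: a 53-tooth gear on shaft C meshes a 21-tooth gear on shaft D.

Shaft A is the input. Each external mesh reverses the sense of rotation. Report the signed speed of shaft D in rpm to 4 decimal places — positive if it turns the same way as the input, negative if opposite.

-2104.0965 rpm (opposite to input, |ω| = 2104.0965 rpm)

Stage 1 [24T→18T]: ω = 3043.0000×24/18 = 4057.3333 rpm, dir flips to −; running = −4057.3333
Stage 2 [15T→73T]: ω = 4057.3333×15/73 = 833.6986 rpm, dir flips to +; running = +833.6986
Stage 3 [53T→21T]: ω = 833.6986×53/21 = 2104.0965 rpm, dir flips to −; running = −2104.0965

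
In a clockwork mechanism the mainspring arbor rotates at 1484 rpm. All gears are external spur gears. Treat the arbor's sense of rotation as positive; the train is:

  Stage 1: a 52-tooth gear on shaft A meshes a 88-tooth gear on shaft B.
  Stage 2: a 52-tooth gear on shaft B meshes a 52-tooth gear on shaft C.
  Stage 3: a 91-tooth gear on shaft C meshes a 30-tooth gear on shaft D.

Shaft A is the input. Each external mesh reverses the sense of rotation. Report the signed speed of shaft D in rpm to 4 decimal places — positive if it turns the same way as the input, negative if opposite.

Stage 1 [52T→88T]: ω = 1484.0000×52/88 = 876.9091 rpm, dir flips to −; running = −876.9091
Stage 2 [52T→52T]: ω = 876.9091×52/52 = 876.9091 rpm, dir flips to +; running = +876.9091
Stage 3 [91T→30T]: ω = 876.9091×91/30 = 2659.9576 rpm, dir flips to −; running = −2659.9576

-2659.9576 rpm (opposite to input, |ω| = 2659.9576 rpm)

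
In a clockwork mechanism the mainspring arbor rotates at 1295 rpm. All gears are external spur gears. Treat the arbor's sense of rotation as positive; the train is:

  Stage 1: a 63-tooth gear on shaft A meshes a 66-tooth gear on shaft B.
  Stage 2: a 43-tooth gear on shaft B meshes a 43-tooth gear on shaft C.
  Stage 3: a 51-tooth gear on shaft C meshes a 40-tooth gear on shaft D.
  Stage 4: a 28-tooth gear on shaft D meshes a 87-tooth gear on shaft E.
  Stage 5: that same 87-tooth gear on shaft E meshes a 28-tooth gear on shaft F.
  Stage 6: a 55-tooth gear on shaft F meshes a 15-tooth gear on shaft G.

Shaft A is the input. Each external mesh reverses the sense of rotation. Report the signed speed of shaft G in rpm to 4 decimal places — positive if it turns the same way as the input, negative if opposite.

+5778.9375 rpm (same as input, |ω| = 5778.9375 rpm)

Stage 1 [63T→66T]: ω = 1295.0000×63/66 = 1236.1364 rpm, dir flips to −; running = −1236.1364
Stage 2 [43T→43T]: ω = 1236.1364×43/43 = 1236.1364 rpm, dir flips to +; running = +1236.1364
Stage 3 [51T→40T]: ω = 1236.1364×51/40 = 1576.0739 rpm, dir flips to −; running = −1576.0739
Stage 4 [28T→87T]: ω = 1576.0739×28/87 = 507.2422 rpm, dir flips to +; running = +507.2422
Stage 5 [87T→28T]: ω = 507.2422×87/28 = 1576.0739 rpm, dir flips to −; running = −1576.0739
Stage 6 [55T→15T]: ω = 1576.0739×55/15 = 5778.9375 rpm, dir flips to +; running = +5778.9375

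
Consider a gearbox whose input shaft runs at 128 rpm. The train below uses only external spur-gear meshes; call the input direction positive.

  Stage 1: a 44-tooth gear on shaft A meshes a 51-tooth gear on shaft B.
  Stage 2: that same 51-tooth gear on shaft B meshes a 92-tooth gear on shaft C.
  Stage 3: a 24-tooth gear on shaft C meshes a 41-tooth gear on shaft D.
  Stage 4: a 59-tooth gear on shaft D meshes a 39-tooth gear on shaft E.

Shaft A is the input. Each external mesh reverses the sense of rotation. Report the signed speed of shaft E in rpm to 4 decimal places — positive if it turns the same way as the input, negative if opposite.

+54.2113 rpm (same as input, |ω| = 54.2113 rpm)

Stage 1 [44T→51T]: ω = 128.0000×44/51 = 110.4314 rpm, dir flips to −; running = −110.4314
Stage 2 [51T→92T]: ω = 110.4314×51/92 = 61.2174 rpm, dir flips to +; running = +61.2174
Stage 3 [24T→41T]: ω = 61.2174×24/41 = 35.8346 rpm, dir flips to −; running = −35.8346
Stage 4 [59T→39T]: ω = 35.8346×59/39 = 54.2113 rpm, dir flips to +; running = +54.2113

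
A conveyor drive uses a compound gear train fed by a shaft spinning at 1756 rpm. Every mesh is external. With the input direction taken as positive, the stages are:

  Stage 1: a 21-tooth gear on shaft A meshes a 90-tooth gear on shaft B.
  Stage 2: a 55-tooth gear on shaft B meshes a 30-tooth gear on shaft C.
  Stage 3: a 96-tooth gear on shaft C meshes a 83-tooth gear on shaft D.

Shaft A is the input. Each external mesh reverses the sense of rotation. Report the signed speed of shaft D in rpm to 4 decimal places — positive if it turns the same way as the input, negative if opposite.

Stage 1 [21T→90T]: ω = 1756.0000×21/90 = 409.7333 rpm, dir flips to −; running = −409.7333
Stage 2 [55T→30T]: ω = 409.7333×55/30 = 751.1778 rpm, dir flips to +; running = +751.1778
Stage 3 [96T→83T]: ω = 751.1778×96/83 = 868.8321 rpm, dir flips to −; running = −868.8321

-868.8321 rpm (opposite to input, |ω| = 868.8321 rpm)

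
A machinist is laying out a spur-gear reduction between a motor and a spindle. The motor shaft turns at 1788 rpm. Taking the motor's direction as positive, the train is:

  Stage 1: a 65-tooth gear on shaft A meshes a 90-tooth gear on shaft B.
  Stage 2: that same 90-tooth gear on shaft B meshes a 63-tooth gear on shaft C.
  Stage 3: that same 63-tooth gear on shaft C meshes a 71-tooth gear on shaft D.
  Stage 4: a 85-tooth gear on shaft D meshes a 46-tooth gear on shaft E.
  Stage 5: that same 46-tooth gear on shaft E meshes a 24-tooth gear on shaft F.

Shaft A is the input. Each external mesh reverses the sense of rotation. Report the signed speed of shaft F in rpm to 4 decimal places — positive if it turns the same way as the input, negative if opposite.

Stage 1 [65T→90T]: ω = 1788.0000×65/90 = 1291.3333 rpm, dir flips to −; running = −1291.3333
Stage 2 [90T→63T]: ω = 1291.3333×90/63 = 1844.7619 rpm, dir flips to +; running = +1844.7619
Stage 3 [63T→71T]: ω = 1844.7619×63/71 = 1636.9014 rpm, dir flips to −; running = −1636.9014
Stage 4 [85T→46T]: ω = 1636.9014×85/46 = 3024.7091 rpm, dir flips to +; running = +3024.7091
Stage 5 [46T→24T]: ω = 3024.7091×46/24 = 5797.3592 rpm, dir flips to −; running = −5797.3592

-5797.3592 rpm (opposite to input, |ω| = 5797.3592 rpm)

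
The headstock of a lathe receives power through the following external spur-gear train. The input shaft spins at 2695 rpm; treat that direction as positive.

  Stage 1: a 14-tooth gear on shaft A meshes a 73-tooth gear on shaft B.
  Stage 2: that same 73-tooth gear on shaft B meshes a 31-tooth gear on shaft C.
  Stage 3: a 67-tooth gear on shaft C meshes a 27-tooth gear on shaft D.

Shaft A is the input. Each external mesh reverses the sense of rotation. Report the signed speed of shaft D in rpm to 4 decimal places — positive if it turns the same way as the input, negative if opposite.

Stage 1 [14T→73T]: ω = 2695.0000×14/73 = 516.8493 rpm, dir flips to −; running = −516.8493
Stage 2 [73T→31T]: ω = 516.8493×73/31 = 1217.0968 rpm, dir flips to +; running = +1217.0968
Stage 3 [67T→27T]: ω = 1217.0968×67/27 = 3020.2031 rpm, dir flips to −; running = −3020.2031

-3020.2031 rpm (opposite to input, |ω| = 3020.2031 rpm)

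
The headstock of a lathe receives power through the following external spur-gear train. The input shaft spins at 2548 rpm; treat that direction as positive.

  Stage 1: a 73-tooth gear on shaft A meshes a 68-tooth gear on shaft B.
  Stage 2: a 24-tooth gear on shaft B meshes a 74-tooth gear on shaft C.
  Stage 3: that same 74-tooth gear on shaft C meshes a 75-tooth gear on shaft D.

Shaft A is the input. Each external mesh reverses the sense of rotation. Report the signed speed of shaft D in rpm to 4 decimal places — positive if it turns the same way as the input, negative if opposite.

Stage 1 [73T→68T]: ω = 2548.0000×73/68 = 2735.3529 rpm, dir flips to −; running = −2735.3529
Stage 2 [24T→74T]: ω = 2735.3529×24/74 = 887.1415 rpm, dir flips to +; running = +887.1415
Stage 3 [74T→75T]: ω = 887.1415×74/75 = 875.3129 rpm, dir flips to −; running = −875.3129

-875.3129 rpm (opposite to input, |ω| = 875.3129 rpm)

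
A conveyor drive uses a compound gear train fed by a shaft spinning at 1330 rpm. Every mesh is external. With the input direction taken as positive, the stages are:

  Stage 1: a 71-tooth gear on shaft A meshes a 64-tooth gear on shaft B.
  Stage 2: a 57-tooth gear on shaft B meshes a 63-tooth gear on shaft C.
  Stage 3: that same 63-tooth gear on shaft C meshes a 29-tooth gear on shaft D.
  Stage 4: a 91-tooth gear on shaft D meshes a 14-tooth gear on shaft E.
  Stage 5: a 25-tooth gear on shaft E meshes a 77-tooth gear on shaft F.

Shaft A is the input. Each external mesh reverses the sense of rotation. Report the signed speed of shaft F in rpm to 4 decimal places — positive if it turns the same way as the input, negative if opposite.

Stage 1 [71T→64T]: ω = 1330.0000×71/64 = 1475.4688 rpm, dir flips to −; running = −1475.4688
Stage 2 [57T→63T]: ω = 1475.4688×57/63 = 1334.9479 rpm, dir flips to +; running = +1334.9479
Stage 3 [63T→29T]: ω = 1334.9479×63/29 = 2900.0593 rpm, dir flips to −; running = −2900.0593
Stage 4 [91T→14T]: ω = 2900.0593×91/14 = 18850.3852 rpm, dir flips to +; running = +18850.3852
Stage 5 [25T→77T]: ω = 18850.3852×25/77 = 6120.2549 rpm, dir flips to −; running = −6120.2549

-6120.2549 rpm (opposite to input, |ω| = 6120.2549 rpm)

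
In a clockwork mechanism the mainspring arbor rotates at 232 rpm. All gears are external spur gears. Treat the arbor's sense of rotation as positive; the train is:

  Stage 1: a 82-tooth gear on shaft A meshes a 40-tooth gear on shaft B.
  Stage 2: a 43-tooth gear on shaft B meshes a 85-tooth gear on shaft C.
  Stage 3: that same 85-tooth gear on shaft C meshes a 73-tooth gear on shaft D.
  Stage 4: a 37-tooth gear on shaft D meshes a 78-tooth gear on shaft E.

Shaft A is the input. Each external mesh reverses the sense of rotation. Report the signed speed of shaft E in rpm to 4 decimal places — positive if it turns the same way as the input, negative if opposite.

Stage 1 [82T→40T]: ω = 232.0000×82/40 = 475.6000 rpm, dir flips to −; running = −475.6000
Stage 2 [43T→85T]: ω = 475.6000×43/85 = 240.5976 rpm, dir flips to +; running = +240.5976
Stage 3 [85T→73T]: ω = 240.5976×85/73 = 280.1479 rpm, dir flips to −; running = −280.1479
Stage 4 [37T→78T]: ω = 280.1479×37/78 = 132.8907 rpm, dir flips to +; running = +132.8907

+132.8907 rpm (same as input, |ω| = 132.8907 rpm)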